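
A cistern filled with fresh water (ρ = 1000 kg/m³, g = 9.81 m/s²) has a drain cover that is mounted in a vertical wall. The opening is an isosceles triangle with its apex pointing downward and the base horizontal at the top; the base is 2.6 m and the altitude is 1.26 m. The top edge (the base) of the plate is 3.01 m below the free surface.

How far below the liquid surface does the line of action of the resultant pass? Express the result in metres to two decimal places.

h_p = 3.46 m

γ = ρg = 1000 × 9.81 = 9810 N/m³ = 9.81 kN/m³.
With the apex down, the centroid sits h/3 = 1.26/3 = 0.42 m below the base (the top edge), so the centroid depth is h_c = 3.01 + 0.42 = 3.43 m.
A = ½ × 2.6 × 1.26 = 1.638 m².
Resultant F = γ·h_c·A = 9.81 × 3.43 × 1.638 = 55.1159 kN.
I_c = b·h³/36 = 2.6 × 1.26³/36 = 0.144472 m⁴.
Centre of pressure: y_p = y_c + I_c/(y_c·A) = 3.43 + 0.144472/(3.43 × 1.638) = 3.43 + 0.0257144 = 3.45571 m along the plane.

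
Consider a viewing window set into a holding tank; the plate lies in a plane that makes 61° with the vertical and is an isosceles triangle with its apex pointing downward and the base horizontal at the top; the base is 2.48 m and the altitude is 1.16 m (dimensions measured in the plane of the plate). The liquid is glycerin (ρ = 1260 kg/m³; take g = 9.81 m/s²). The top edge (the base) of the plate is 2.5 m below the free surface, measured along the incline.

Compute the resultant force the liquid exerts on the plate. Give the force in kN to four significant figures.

γ = ρg = 1260 × 9.81 / 1000 = 12.3606 kN/m³.
The plate makes 61° with the vertical, i.e. θ = 90° − 61° = 29° to the horizontal. Measuring y along the incline from the free-surface line, vertical depth h = y·sinθ with sinθ = 0.484810.
With the apex down, the centroid sits h/3 = 1.16/3 = 0.386667 m below the base (the top edge), so y_c = 2.5 + 0.386667 = 2.88667 m and h_c = 2.88667 × 0.484810 = 1.39949 m.
A = ½ × 2.48 × 1.16 = 1.4384 m².
Resultant F = γ·h_c·A = 12.3606 × 1.39949 × 1.4384 = 24.8822 kN.

F ≈ 24.88 kN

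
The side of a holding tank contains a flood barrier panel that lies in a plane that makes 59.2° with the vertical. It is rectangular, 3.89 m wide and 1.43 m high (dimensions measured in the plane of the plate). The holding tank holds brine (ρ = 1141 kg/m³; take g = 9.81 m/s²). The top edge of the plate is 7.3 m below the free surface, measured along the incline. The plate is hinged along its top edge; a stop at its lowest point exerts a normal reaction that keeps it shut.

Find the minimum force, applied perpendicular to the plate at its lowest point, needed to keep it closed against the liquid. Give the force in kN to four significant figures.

γ = ρg = 1141 × 9.81 / 1000 = 11.19321 kN/m³.
The plate makes 59.2° with the vertical, i.e. θ = 90° − 59.2° = 30.8° to the horizontal. Measuring y along the incline from the free-surface line, vertical depth h = y·sinθ with sinθ = 0.512043.
The centroid lies 1.43/2 = 0.715 m below the top edge, so y_c = 7.3 + 0.715 = 8.015 m and h_c = 8.015 × 0.512043 = 4.10402 m.
A = 3.89 × 1.43 = 5.5627 m².
Resultant F = γ·h_c·A = 11.19321 × 4.10402 × 5.5627 = 255.535 kN.
I_c = b·h³/12 = 3.89 × 1.43³/12 = 0.94793 m⁴.
Centre of pressure: y_p = y_c + I_c/(y_c·A) = 8.015 + 0.94793/(8.015 × 5.5627) = 8.015 + 0.0212612 = 8.03626 m along the plane.
The resultant acts 0.715 + 0.0212612 = 0.736261 m (along the plate) below the hinge at the top edge, so the moment about the hinge is M = F × 0.736261 = 255.535 × 0.736261 = 188.14 kN·m.
A normal force at the bottom, 1.43 m from the hinge, must supply this moment: P = 188.14/1.43 = 131.566 kN.

P ≈ 131.6 kN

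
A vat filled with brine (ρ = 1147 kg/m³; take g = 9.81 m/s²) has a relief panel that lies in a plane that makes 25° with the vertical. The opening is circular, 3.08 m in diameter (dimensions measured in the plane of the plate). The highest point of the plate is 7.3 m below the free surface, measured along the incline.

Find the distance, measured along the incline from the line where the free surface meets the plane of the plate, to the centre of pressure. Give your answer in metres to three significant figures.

y_p = 8.91 m

γ = ρg = 1147 × 9.81 / 1000 = 11.25207 kN/m³.
The plate makes 25° with the vertical, i.e. θ = 90° − 25° = 65° to the horizontal. Measuring y along the incline from the free-surface line, vertical depth h = y·sinθ with sinθ = 0.906308.
The centroid is at the centre, 1.54 m below the top of the plate, so y_c = 7.3 + 1.54 = 8.84 m and h_c = 8.84 × 0.906308 = 8.01176 m.
A = π(1.54)² = 7.4506 m².
Resultant F = γ·h_c·A = 11.25207 × 8.01176 × 7.4506 = 671.663 kN.
I_c = πr⁴/4 = π × 1.54⁴/4 = 4.41746 m⁴.
Centre of pressure: y_p = y_c + I_c/(y_c·A) = 8.84 + 4.41746/(8.84 × 7.4506) = 8.84 + 0.0670701 = 8.90707 m along the plane.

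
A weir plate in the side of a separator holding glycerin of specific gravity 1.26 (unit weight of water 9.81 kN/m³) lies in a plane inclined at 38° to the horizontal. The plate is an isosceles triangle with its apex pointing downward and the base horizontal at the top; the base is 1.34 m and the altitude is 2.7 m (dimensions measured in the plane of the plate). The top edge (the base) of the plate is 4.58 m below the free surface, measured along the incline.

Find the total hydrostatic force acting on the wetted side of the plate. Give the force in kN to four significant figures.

F ≈ 75.44 kN

γ = 1.26 × 9.81 = 12.3606 kN/m³.
Let θ = 38° be the plate's angle to the horizontal; measure y along the incline from where the plane meets the free surface. Vertical depth h = y·sinθ with sinθ = 0.615661.
With the apex down, the centroid sits h/3 = 2.7/3 = 0.9 m below the base (the top edge), so y_c = 4.58 + 0.9 = 5.48 m and h_c = 5.48 × 0.615661 = 3.37382 m.
A = ½ × 1.34 × 2.7 = 1.809 m².
Resultant F = γ·h_c·A = 12.3606 × 3.37382 × 1.809 = 75.4397 kN.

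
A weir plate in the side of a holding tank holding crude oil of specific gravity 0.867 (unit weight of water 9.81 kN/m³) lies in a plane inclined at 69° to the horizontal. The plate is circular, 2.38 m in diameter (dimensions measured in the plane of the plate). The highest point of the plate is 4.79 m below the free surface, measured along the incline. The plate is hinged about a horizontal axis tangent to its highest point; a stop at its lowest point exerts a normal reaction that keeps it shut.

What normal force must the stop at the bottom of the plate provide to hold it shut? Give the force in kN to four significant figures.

γ = 0.867 × 9.81 = 8.50527 kN/m³.
Let θ = 69° be the plate's angle to the horizontal; measure y along the incline from where the plane meets the free surface. Vertical depth h = y·sinθ with sinθ = 0.933580.
The centroid is at the centre, 1.19 m below the top of the plate, so y_c = 4.79 + 1.19 = 5.98 m and h_c = 5.98 × 0.933580 = 5.58281 m.
A = π(1.19)² = 4.44881 m².
Resultant F = γ·h_c·A = 8.50527 × 5.58281 × 4.44881 = 211.244 kN.
I_c = πr⁴/4 = π × 1.19⁴/4 = 1.57499 m⁴.
Centre of pressure: y_p = y_c + I_c/(y_c·A) = 5.98 + 1.57499/(5.98 × 4.44881) = 5.98 + 0.0592015 = 6.0392 m along the plane.
The resultant acts 1.19 + 0.0592015 = 1.2492 m (along the plate) below the hinge at the top edge, so the moment about the hinge is M = F × 1.2492 = 211.244 × 1.2492 = 263.886 kN·m.
A normal force at the bottom, 2.38 m from the hinge, must supply this moment: P = 263.886/2.38 = 110.876 kN.

P ≈ 110.9 kN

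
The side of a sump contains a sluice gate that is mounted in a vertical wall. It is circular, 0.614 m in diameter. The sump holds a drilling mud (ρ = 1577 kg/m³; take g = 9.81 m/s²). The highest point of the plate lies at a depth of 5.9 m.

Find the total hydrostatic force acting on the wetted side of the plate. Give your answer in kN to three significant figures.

γ = ρg = 1577 × 9.81 / 1000 = 15.47037 kN/m³.
The centroid is at the centre, 0.307 m below the top of the plate, so the centroid depth is h_c = 5.9 + 0.307 = 6.207 m.
A = π(0.307)² = 0.296092 m².
Resultant F = γ·h_c·A = 15.47037 × 6.207 × 0.296092 = 28.4321 kN.

F ≈ 28.4 kN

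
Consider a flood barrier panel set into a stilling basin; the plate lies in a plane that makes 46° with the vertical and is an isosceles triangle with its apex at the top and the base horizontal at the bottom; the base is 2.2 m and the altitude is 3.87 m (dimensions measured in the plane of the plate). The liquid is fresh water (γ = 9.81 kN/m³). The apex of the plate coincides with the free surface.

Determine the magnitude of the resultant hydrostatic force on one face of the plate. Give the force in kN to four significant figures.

γ = 9.81 kN/m³.
The plate makes 46° with the vertical, i.e. θ = 90° − 46° = 44° to the horizontal. Measuring y along the incline from the free-surface line, vertical depth h = y·sinθ with sinθ = 0.694658.
With the apex up, the centroid sits 2h/3 = 2 × 3.87/3 = 2.58 m below the apex, so y_c = 2.58 m and h_c = 2.58 × 0.694658 = 1.79222 m.
A = ½ × 2.2 × 3.87 = 4.257 m².
Resultant F = γ·h_c·A = 9.81 × 1.79222 × 4.257 = 74.8452 kN.

F ≈ 74.85 kN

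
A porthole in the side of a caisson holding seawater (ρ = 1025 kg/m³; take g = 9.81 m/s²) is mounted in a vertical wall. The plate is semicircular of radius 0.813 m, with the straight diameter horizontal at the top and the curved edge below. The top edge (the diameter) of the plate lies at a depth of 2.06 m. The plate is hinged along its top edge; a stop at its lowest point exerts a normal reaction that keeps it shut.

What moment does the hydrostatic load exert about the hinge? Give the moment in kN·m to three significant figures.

γ = ρg = 1025 × 9.81 / 1000 = 10.05525 kN/m³.
The centroid of a semicircle lies 4r/(3π) = 0.345048 m from the diameter, here below the top edge, so the centroid depth is h_c = 2.06 + 0.345048 = 2.40505 m.
A = πr²/2 = π × 0.813²/2 = 1.03825 m².
Resultant F = γ·h_c·A = 10.05525 × 2.40505 × 1.03825 = 25.1084 kN.
I_c = (π/8 − 8/(9π))·r⁴ = 0.109757 × 0.813⁴ = 0.0479506 m⁴.
Centre of pressure: y_p = y_c + I_c/(y_c·A) = 2.40505 + 0.0479506/(2.40505 × 1.03825) = 2.40505 + 0.019203 = 2.42425 m along the plane.
The resultant acts 0.345048 + 0.019203 = 0.364251 m (along the plate) below the hinge at the top edge, so the moment about the hinge is M = F × 0.364251 = 25.1084 × 0.364251 = 9.14576 kN·m.

M ≈ 9.15 kN·m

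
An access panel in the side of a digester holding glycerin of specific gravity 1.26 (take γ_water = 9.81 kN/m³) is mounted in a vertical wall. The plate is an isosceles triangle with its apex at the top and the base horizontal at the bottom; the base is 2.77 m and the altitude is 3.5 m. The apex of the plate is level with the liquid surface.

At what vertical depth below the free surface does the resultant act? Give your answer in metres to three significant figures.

γ = 1.26 × 9.81 = 12.3606 kN/m³.
With the apex up, the centroid sits 2h/3 = 2 × 3.5/3 = 2.33333 m below the apex, so the centroid depth is h_c = 2.33333 m.
A = ½ × 2.77 × 3.5 = 4.8475 m².
Resultant F = γ·h_c·A = 12.3606 × 2.33333 × 4.8475 = 139.808 kN.
I_c = b·h³/36 = 2.77 × 3.5³/36 = 3.29899 m⁴.
Centre of pressure: y_p = y_c + I_c/(y_c·A) = 2.33333 + 3.29899/(2.33333 × 4.8475) = 2.33333 + 0.291667 = 2.625 m along the plane.

h_p = 2.63 m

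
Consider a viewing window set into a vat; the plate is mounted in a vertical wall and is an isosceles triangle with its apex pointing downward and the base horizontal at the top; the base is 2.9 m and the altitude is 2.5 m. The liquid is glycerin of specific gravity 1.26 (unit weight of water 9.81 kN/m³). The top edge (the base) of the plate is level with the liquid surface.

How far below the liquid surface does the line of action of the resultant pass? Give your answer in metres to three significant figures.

γ = 1.26 × 9.81 = 12.3606 kN/m³.
With the apex down, the centroid sits h/3 = 2.5/3 = 0.833333 m below the base (the top edge), so the centroid depth is h_c = 0.833333 m.
A = ½ × 2.9 × 2.5 = 3.625 m².
Resultant F = γ·h_c·A = 12.3606 × 0.833333 × 3.625 = 37.3393 kN.
I_c = b·h³/36 = 2.9 × 2.5³/36 = 1.25868 m⁴.
Centre of pressure: y_p = y_c + I_c/(y_c·A) = 0.833333 + 1.25868/(0.833333 × 3.625) = 0.833333 + 0.416667 = 1.25 m along the plane.

h_p = 1.25 m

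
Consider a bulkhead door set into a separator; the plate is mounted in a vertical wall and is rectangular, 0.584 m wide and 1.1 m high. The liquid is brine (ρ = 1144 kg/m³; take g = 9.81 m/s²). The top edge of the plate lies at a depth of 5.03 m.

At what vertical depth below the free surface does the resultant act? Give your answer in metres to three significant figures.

γ = ρg = 1144 × 9.81 / 1000 = 11.22264 kN/m³.
The centroid lies 1.1/2 = 0.55 m below the top edge, so the centroid depth is h_c = 5.03 + 0.55 = 5.58 m.
A = 0.584 × 1.1 = 0.6424 m².
Resultant F = γ·h_c·A = 11.22264 × 5.58 × 0.6424 = 40.2286 kN.
I_c = b·h³/12 = 0.584 × 1.1³/12 = 0.0647753 m⁴.
Centre of pressure: y_p = y_c + I_c/(y_c·A) = 5.58 + 0.0647753/(5.58 × 0.6424) = 5.58 + 0.0180705 = 5.59807 m along the plane.

h_p = 5.60 m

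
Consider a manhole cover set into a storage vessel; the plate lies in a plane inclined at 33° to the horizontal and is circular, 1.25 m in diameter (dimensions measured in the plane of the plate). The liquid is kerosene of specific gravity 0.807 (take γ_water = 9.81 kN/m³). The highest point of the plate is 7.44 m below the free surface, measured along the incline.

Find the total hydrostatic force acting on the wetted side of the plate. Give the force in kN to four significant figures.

F ≈ 42.67 kN

γ = 0.807 × 9.81 = 7.91667 kN/m³.
Let θ = 33° be the plate's angle to the horizontal; measure y along the incline from where the plane meets the free surface. Vertical depth h = y·sinθ with sinθ = 0.544639.
The centroid is at the centre, 0.625 m below the top of the plate, so y_c = 7.44 + 0.625 = 8.065 m and h_c = 8.065 × 0.544639 = 4.39251 m.
A = π(0.625)² = 1.22718 m².
Resultant F = γ·h_c·A = 7.91667 × 4.39251 × 1.22718 = 42.674 kN.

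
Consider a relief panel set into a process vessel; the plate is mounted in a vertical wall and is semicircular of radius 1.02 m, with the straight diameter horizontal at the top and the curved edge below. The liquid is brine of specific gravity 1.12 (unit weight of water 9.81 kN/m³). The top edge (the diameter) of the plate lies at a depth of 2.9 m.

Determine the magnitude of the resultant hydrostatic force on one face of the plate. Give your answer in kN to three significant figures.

γ = 1.12 × 9.81 = 10.9872 kN/m³.
The centroid of a semicircle lies 4r/(3π) = 0.432901 m from the diameter, here below the top edge, so the centroid depth is h_c = 2.9 + 0.432901 = 3.3329 m.
A = πr²/2 = π × 1.02²/2 = 1.63426 m².
Resultant F = γ·h_c·A = 10.9872 × 3.3329 × 1.63426 = 59.8454 kN.

F ≈ 59.8 kN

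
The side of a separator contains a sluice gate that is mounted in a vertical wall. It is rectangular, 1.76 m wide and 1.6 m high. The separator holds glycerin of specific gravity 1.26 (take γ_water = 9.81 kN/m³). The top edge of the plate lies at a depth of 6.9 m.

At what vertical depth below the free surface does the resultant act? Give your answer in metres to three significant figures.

γ = 1.26 × 9.81 = 12.3606 kN/m³.
The centroid lies 1.6/2 = 0.8 m below the top edge, so the centroid depth is h_c = 6.9 + 0.8 = 7.7 m.
A = 1.76 × 1.6 = 2.816 m².
Resultant F = γ·h_c·A = 12.3606 × 7.7 × 2.816 = 268.017 kN.
I_c = b·h³/12 = 1.76 × 1.6³/12 = 0.600747 m⁴.
Centre of pressure: y_p = y_c + I_c/(y_c·A) = 7.7 + 0.600747/(7.7 × 2.816) = 7.7 + 0.0277056 = 7.72771 m along the plane.

h_p = 7.73 m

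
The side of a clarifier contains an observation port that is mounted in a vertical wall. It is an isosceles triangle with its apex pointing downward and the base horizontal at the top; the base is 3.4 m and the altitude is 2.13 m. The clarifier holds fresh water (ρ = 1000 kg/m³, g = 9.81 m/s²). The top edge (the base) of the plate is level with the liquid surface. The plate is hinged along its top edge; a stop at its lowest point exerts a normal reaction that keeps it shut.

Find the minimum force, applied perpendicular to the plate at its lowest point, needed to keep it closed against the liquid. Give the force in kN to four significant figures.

P ≈ 12.61 kN

γ = ρg = 1000 × 9.81 = 9810 N/m³ = 9.81 kN/m³.
With the apex down, the centroid sits h/3 = 2.13/3 = 0.71 m below the base (the top edge), so the centroid depth is h_c = 0.71 m.
A = ½ × 3.4 × 2.13 = 3.621 m².
Resultant F = γ·h_c·A = 9.81 × 0.71 × 3.621 = 25.2206 kN.
I_c = b·h³/36 = 3.4 × 2.13³/36 = 0.912673 m⁴.
Centre of pressure: y_p = y_c + I_c/(y_c·A) = 0.71 + 0.912673/(0.71 × 3.621) = 0.71 + 0.355 = 1.065 m along the plane.
The resultant acts 0.71 + 0.355 = 1.065 m (along the plate) below the hinge at the top edge, so the moment about the hinge is M = F × 1.065 = 25.2206 × 1.065 = 26.8599 kN·m.
A normal force at the bottom, 2.13 m from the hinge, must supply this moment: P = 26.8599/2.13 = 12.6103 kN.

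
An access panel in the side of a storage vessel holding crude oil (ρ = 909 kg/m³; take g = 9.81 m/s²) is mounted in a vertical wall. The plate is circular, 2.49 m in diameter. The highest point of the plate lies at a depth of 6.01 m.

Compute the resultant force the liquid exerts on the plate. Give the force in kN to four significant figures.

F ≈ 315.0 kN

γ = ρg = 909 × 9.81 / 1000 = 8.91729 kN/m³.
The centroid is at the centre, 1.245 m below the top of the plate, so the centroid depth is h_c = 6.01 + 1.245 = 7.255 m.
A = π(1.245)² = 4.86955 m².
Resultant F = γ·h_c·A = 8.91729 × 7.255 × 4.86955 = 315.035 kN.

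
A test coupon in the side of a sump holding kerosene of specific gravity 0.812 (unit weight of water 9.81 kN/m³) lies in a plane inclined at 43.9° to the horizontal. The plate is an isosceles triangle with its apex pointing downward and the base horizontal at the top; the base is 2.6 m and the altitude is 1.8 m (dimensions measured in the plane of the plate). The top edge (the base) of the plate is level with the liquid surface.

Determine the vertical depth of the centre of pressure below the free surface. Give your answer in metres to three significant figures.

γ = 0.812 × 9.81 = 7.96572 kN/m³.
Let θ = 43.9° be the plate's angle to the horizontal; measure y along the incline from where the plane meets the free surface. Vertical depth h = y·sinθ with sinθ = 0.693402.
With the apex down, the centroid sits h/3 = 1.8/3 = 0.6 m below the base (the top edge), so y_c = 0.6 m and h_c = 0.6 × 0.693402 = 0.416041 m.
A = ½ × 2.6 × 1.8 = 2.34 m².
Resultant F = γ·h_c·A = 7.96572 × 0.416041 × 2.34 = 7.75491 kN.
I_c = b·h³/36 = 2.6 × 1.8³/36 = 0.4212 m⁴.
Centre of pressure: y_p = y_c + I_c/(y_c·A) = 0.6 + 0.4212/(0.6 × 2.34) = 0.6 + 0.3 = 0.9 m along the plane.
Vertically, h_p = y_p·sinθ = 0.9 × 0.693402 = 0.624062 m.

h_p = 0.624 m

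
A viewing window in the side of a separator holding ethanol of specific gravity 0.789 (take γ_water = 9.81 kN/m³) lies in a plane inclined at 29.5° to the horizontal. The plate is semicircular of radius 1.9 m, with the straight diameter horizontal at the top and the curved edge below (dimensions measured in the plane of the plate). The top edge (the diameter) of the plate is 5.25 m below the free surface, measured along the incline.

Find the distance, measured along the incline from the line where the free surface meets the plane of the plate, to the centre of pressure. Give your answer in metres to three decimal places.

y_p = 6.098 m

γ = 0.789 × 9.81 = 7.74009 kN/m³.
Let θ = 29.5° be the plate's angle to the horizontal; measure y along the incline from where the plane meets the free surface. Vertical depth h = y·sinθ with sinθ = 0.492424.
The centroid of a semicircle lies 4r/(3π) = 0.806385 m from the diameter, here below the top edge, so y_c = 5.25 + 0.806385 = 6.05638 m and h_c = 6.05638 × 0.492424 = 2.98231 m.
A = πr²/2 = π × 1.9²/2 = 5.67057 m².
Resultant F = γ·h_c·A = 7.74009 × 2.98231 × 5.67057 = 130.896 kN.
I_c = (π/8 − 8/(9π))·r⁴ = 0.109757 × 1.9⁴ = 1.43036 m⁴.
Centre of pressure: y_p = y_c + I_c/(y_c·A) = 6.05638 + 1.43036/(6.05638 × 5.67057) = 6.05638 + 0.0416491 = 6.09803 m along the plane.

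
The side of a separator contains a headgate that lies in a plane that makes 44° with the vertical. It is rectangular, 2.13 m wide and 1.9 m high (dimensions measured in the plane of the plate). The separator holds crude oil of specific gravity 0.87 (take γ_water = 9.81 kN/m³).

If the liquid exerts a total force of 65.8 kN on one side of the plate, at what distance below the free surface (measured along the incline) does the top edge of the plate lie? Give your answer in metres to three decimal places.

γ = 0.87 × 9.81 = 8.5347 kN/m³.
A = 2.13 × 1.9 = 4.047 m².
From F = γ·h_c·A, the centroid depth is h_c = 65.8/(8.5347 × 4.047) = 1.90504 m.
The plate makes 44° with the vertical, i.e. θ = 90° − 44° = 46° to the horizontal. Measuring y along the incline from the free-surface line, vertical depth h = y·sinθ with sinθ = 0.719340.
Along the incline, y_c = h_c/sinθ = 1.90504/0.719340 = 2.64832 m.
The centroid lies 1.9/2 = 0.95 m below the top edge, so the top edge sits at y_top = 2.64832 − 0.95 = 1.69832 m along the incline.

y_top ≈ 1.698 m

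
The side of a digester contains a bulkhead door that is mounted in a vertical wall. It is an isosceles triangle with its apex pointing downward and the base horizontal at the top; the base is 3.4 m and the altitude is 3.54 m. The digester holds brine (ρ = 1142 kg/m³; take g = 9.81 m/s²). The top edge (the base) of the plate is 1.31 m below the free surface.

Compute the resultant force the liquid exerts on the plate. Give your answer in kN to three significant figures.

γ = ρg = 1142 × 9.81 / 1000 = 11.20302 kN/m³.
With the apex down, the centroid sits h/3 = 3.54/3 = 1.18 m below the base (the top edge), so the centroid depth is h_c = 1.31 + 1.18 = 2.49 m.
A = ½ × 3.4 × 3.54 = 6.018 m².
Resultant F = γ·h_c·A = 11.20302 × 2.49 × 6.018 = 167.875 kN.

F ≈ 168 kN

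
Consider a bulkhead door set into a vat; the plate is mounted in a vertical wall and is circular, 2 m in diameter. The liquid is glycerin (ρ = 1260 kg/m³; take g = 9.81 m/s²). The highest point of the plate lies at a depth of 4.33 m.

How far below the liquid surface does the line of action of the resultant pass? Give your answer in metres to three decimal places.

γ = ρg = 1260 × 9.81 / 1000 = 12.3606 kN/m³.
The centroid is at the centre, 1 m below the top of the plate, so the centroid depth is h_c = 4.33 + 1 = 5.33 m.
A = π(1)² = 3.14159 m².
Resultant F = γ·h_c·A = 12.3606 × 5.33 × 3.14159 = 206.974 kN.
I_c = πr⁴/4 = π × 1⁴/4 = 0.785398 m⁴.
Centre of pressure: y_p = y_c + I_c/(y_c·A) = 5.33 + 0.785398/(5.33 × 3.14159) = 5.33 + 0.0469043 = 5.3769 m along the plane.

h_p = 5.377 m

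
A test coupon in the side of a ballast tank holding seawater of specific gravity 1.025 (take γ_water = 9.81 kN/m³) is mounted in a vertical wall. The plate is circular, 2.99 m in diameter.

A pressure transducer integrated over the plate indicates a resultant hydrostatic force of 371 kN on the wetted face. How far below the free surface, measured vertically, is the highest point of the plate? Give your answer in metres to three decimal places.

d_top ≈ 3.760 m

γ = 1.025 × 9.81 = 10.05525 kN/m³.
A = π(1.495)² = 7.02154 m².
From F = γ·h_c·A, the centroid depth is h_c = 371/(10.05525 × 7.02154) = 5.25471 m.
The centroid is at the centre, 1.495 m below the top of the plate, so the highest point sits at h_top = 5.25471 − 1.495 = 3.75971 m below the surface.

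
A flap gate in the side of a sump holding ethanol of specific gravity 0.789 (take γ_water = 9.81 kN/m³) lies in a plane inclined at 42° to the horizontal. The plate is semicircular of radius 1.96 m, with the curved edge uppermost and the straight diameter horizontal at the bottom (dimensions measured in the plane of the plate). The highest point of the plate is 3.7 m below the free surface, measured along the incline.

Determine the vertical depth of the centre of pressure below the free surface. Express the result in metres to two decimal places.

γ = 0.789 × 9.81 = 7.74009 kN/m³.
Let θ = 42° be the plate's angle to the horizontal; measure y along the incline from where the plane meets the free surface. Vertical depth h = y·sinθ with sinθ = 0.669131.
The centroid lies 4r/(3π) = 0.83185 m above the diameter, so r − 4r/(3π) = 1.96 − 0.83185 = 1.12815 m below the topmost point, so y_c = 3.7 + 1.12815 = 4.82815 m and h_c = 4.82815 × 0.669131 = 3.23066 m.
A = πr²/2 = π × 1.96²/2 = 6.03437 m².
Resultant F = γ·h_c·A = 7.74009 × 3.23066 × 6.03437 = 150.893 kN.
I_c = (π/8 − 8/(9π))·r⁴ = 0.109757 × 1.96⁴ = 1.61978 m⁴.
Centre of pressure: y_p = y_c + I_c/(y_c·A) = 4.82815 + 1.61978/(4.82815 × 6.03437) = 4.82815 + 0.055596 = 4.88375 m along the plane.
Vertically, h_p = y_p·sinθ = 4.88375 × 0.669131 = 3.26787 m.

h_p = 3.27 m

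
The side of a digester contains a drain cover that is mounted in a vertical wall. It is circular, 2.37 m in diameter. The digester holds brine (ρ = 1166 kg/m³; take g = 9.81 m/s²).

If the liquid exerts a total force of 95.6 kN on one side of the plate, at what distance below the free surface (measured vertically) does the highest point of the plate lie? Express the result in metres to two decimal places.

d_top ≈ 0.71 m

γ = ρg = 1166 × 9.81 / 1000 = 11.43846 kN/m³.
A = π(1.185)² = 4.4115 m².
From F = γ·h_c·A, the centroid depth is h_c = 95.6/(11.43846 × 4.4115) = 1.89454 m.
The centroid is at the centre, 1.185 m below the top of the plate, so the highest point sits at h_top = 1.89454 − 1.185 = 0.70954 m below the surface.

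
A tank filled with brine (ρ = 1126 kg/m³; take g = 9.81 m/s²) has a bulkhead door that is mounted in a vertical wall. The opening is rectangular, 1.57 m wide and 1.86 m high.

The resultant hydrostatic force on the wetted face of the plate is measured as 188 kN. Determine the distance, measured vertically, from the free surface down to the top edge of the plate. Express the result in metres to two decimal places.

d_top ≈ 4.90 m

γ = ρg = 1126 × 9.81 / 1000 = 11.04606 kN/m³.
A = 1.57 × 1.86 = 2.9202 m².
From F = γ·h_c·A, the centroid depth is h_c = 188/(11.04606 × 2.9202) = 5.82825 m.
The centroid lies 1.86/2 = 0.93 m below the top edge, so the top edge sits at h_top = 5.82825 − 0.93 = 4.89825 m below the surface.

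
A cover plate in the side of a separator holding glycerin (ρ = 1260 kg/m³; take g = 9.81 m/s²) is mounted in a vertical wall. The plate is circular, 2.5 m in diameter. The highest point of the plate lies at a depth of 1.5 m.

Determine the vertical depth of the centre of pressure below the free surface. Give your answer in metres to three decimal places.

h_p = 2.892 m

γ = ρg = 1260 × 9.81 / 1000 = 12.3606 kN/m³.
The centroid is at the centre, 1.25 m below the top of the plate, so the centroid depth is h_c = 1.5 + 1.25 = 2.75 m.
A = π(1.25)² = 4.90874 m².
Resultant F = γ·h_c·A = 12.3606 × 2.75 × 4.90874 = 166.856 kN.
I_c = πr⁴/4 = π × 1.25⁴/4 = 1.91748 m⁴.
Centre of pressure: y_p = y_c + I_c/(y_c·A) = 2.75 + 1.91748/(2.75 × 4.90874) = 2.75 + 0.142046 = 2.89205 m along the plane.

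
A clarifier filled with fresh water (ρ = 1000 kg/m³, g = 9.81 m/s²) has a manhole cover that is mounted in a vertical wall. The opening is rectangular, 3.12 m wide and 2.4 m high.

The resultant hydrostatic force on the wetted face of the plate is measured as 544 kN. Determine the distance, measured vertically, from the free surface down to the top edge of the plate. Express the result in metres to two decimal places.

d_top ≈ 6.21 m

γ = ρg = 1000 × 9.81 = 9810 N/m³ = 9.81 kN/m³.
A = 3.12 × 2.4 = 7.488 m².
From F = γ·h_c·A, the centroid depth is h_c = 544/(9.81 × 7.488) = 7.40566 m.
The centroid lies 2.4/2 = 1.2 m below the top edge, so the top edge sits at h_top = 7.40566 − 1.2 = 6.20566 m below the surface.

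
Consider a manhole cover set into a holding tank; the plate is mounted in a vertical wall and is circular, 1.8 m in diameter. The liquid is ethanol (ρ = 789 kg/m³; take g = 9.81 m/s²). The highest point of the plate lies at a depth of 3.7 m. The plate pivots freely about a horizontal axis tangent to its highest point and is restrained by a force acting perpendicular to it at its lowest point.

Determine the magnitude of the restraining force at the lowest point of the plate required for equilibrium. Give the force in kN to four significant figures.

γ = ρg = 789 × 9.81 / 1000 = 7.74009 kN/m³.
The centroid is at the centre, 0.9 m below the top of the plate, so the centroid depth is h_c = 3.7 + 0.9 = 4.6 m.
A = π(0.9)² = 2.54469 m².
Resultant F = γ·h_c·A = 7.74009 × 4.6 × 2.54469 = 90.6022 kN.
I_c = πr⁴/4 = π × 0.9⁴/4 = 0.5153 m⁴.
Centre of pressure: y_p = y_c + I_c/(y_c·A) = 4.6 + 0.5153/(4.6 × 2.54469) = 4.6 + 0.0440218 = 4.64402 m along the plane.
The resultant acts 0.9 + 0.0440218 = 0.944022 m (along the plate) below the hinge at the top edge, so the moment about the hinge is M = F × 0.944022 = 90.6022 × 0.944022 = 85.5305 kN·m.
A normal force at the bottom, 1.8 m from the hinge, must supply this moment: P = 85.5305/1.8 = 47.5169 kN.

P ≈ 47.52 kN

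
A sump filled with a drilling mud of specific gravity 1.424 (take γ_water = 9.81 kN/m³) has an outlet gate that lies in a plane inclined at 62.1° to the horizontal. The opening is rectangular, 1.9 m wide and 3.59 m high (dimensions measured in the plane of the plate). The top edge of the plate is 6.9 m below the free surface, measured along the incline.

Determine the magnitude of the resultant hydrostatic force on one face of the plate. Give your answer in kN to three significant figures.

γ = 1.424 × 9.81 = 13.96944 kN/m³.
Let θ = 62.1° be the plate's angle to the horizontal; measure y along the incline from where the plane meets the free surface. Vertical depth h = y·sinθ with sinθ = 0.883766.
The centroid lies 3.59/2 = 1.795 m below the top edge, so y_c = 6.9 + 1.795 = 8.695 m and h_c = 8.695 × 0.883766 = 7.68435 m.
A = 1.9 × 3.59 = 6.821 m².
Resultant F = γ·h_c·A = 13.96944 × 7.68435 × 6.821 = 732.208 kN.

F ≈ 732 kN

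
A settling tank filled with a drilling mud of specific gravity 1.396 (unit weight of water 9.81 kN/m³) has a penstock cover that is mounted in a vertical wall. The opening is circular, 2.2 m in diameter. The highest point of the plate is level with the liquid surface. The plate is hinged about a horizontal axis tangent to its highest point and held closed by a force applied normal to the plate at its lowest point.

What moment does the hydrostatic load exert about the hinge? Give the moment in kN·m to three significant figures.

γ = 1.396 × 9.81 = 13.69476 kN/m³.
The centroid is at the centre, 1.1 m below the top of the plate, so the centroid depth is h_c = 1.1 m.
A = π(1.1)² = 3.80133 m².
Resultant F = γ·h_c·A = 13.69476 × 1.1 × 3.80133 = 57.2641 kN.
I_c = πr⁴/4 = π × 1.1⁴/4 = 1.1499 m⁴.
Centre of pressure: y_p = y_c + I_c/(y_c·A) = 1.1 + 1.1499/(1.1 × 3.80133) = 1.1 + 0.274999 = 1.375 m along the plane.
The resultant acts 1.1 + 0.274999 = 1.375 m (along the plate) below the hinge at the top edge, so the moment about the hinge is M = F × 1.375 = 57.2641 × 1.375 = 78.7381 kN·m.

M ≈ 78.7 kN·m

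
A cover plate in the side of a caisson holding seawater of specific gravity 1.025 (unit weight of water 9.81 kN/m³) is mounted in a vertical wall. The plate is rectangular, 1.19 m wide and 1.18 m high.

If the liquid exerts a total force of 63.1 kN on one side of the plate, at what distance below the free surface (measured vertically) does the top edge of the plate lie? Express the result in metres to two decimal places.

γ = 1.025 × 9.81 = 10.05525 kN/m³.
A = 1.19 × 1.18 = 1.4042 m².
From F = γ·h_c·A, the centroid depth is h_c = 63.1/(10.05525 × 1.4042) = 4.46897 m.
The centroid lies 1.18/2 = 0.59 m below the top edge, so the top edge sits at h_top = 4.46897 − 0.59 = 3.87897 m below the surface.

d_top ≈ 3.88 m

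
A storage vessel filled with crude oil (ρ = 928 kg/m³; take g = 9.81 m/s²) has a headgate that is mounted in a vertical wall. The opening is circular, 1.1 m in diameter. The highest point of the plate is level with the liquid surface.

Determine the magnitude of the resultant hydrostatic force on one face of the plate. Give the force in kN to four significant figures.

F ≈ 4.758 kN

γ = ρg = 928 × 9.81 / 1000 = 9.10368 kN/m³.
The centroid is at the centre, 0.55 m below the top of the plate, so the centroid depth is h_c = 0.55 m.
A = π(0.55)² = 0.950332 m².
Resultant F = γ·h_c·A = 9.10368 × 0.55 × 0.950332 = 4.75834 kN.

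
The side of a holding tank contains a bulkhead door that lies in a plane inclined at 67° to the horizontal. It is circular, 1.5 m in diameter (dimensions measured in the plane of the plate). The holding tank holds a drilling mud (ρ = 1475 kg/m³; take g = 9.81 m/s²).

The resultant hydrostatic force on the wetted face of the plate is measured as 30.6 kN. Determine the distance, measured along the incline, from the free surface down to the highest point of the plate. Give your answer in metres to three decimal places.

y_top ≈ 0.550 m

γ = ρg = 1475 × 9.81 / 1000 = 14.46975 kN/m³.
A = π(0.75)² = 1.76715 m².
From F = γ·h_c·A, the centroid depth is h_c = 30.6/(14.46975 × 1.76715) = 1.1967 m.
Let θ = 67° be the plate's angle to the horizontal; measure y along the incline from where the plane meets the free surface. Vertical depth h = y·sinθ with sinθ = 0.920505.
Along the incline, y_c = h_c/sinθ = 1.1967/0.920505 = 1.30005 m.
The centroid is at the centre, 0.75 m below the top of the plate, so the highest point sits at y_top = 1.30005 − 0.75 = 0.55005 m along the incline.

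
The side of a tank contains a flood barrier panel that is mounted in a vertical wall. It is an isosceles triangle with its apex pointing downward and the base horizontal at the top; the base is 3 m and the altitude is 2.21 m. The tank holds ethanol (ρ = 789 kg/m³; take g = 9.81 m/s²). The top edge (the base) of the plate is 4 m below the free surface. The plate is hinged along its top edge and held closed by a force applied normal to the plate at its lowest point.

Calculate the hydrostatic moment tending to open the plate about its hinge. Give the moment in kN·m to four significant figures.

M ≈ 96.49 kN·m

γ = ρg = 789 × 9.81 / 1000 = 7.74009 kN/m³.
With the apex down, the centroid sits h/3 = 2.21/3 = 0.736667 m below the base (the top edge), so the centroid depth is h_c = 4 + 0.736667 = 4.73667 m.
A = ½ × 3 × 2.21 = 3.315 m².
Resultant F = γ·h_c·A = 7.74009 × 4.73667 × 3.315 = 121.535 kN.
I_c = b·h³/36 = 3 × 2.21³/36 = 0.899488 m⁴.
Centre of pressure: y_p = y_c + I_c/(y_c·A) = 4.73667 + 0.899488/(4.73667 × 3.315) = 4.73667 + 0.0572847 = 4.79395 m along the plane.
The resultant acts 0.736667 + 0.0572847 = 0.793952 m (along the plate) below the hinge at the top edge, so the moment about the hinge is M = F × 0.793952 = 121.535 × 0.793952 = 96.493 kN·m.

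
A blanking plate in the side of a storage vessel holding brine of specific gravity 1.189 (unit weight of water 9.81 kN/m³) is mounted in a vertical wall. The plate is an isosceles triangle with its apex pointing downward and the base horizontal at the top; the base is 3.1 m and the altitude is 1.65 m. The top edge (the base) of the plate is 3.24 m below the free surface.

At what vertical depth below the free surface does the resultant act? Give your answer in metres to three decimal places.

h_p = 3.830 m

γ = 1.189 × 9.81 = 11.66409 kN/m³.
With the apex down, the centroid sits h/3 = 1.65/3 = 0.55 m below the base (the top edge), so the centroid depth is h_c = 3.24 + 0.55 = 3.79 m.
A = ½ × 3.1 × 1.65 = 2.5575 m².
Resultant F = γ·h_c·A = 11.66409 × 3.79 × 2.5575 = 113.059 kN.
I_c = b·h³/36 = 3.1 × 1.65³/36 = 0.386822 m⁴.
Centre of pressure: y_p = y_c + I_c/(y_c·A) = 3.79 + 0.386822/(3.79 × 2.5575) = 3.79 + 0.0399077 = 3.82991 m along the plane.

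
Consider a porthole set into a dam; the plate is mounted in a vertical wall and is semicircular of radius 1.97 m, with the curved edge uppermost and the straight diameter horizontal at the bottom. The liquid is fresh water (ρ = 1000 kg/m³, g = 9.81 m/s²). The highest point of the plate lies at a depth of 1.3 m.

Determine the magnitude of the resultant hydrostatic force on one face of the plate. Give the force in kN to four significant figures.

F ≈ 145.6 kN

γ = ρg = 1000 × 9.81 = 9810 N/m³ = 9.81 kN/m³.
The centroid lies 4r/(3π) = 0.836094 m above the diameter, so r − 4r/(3π) = 1.97 − 0.836094 = 1.13391 m below the topmost point, so the centroid depth is h_c = 1.3 + 1.13391 = 2.43391 m.
A = πr²/2 = π × 1.97²/2 = 6.0961 m².
Resultant F = γ·h_c·A = 9.81 × 2.43391 × 6.0961 = 145.554 kN.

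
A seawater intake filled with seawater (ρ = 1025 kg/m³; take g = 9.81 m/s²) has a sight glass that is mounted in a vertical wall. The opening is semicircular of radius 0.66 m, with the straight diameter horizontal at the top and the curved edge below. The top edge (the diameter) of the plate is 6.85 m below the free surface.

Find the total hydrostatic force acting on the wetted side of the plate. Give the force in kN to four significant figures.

γ = ρg = 1025 × 9.81 / 1000 = 10.05525 kN/m³.
The centroid of a semicircle lies 4r/(3π) = 0.280113 m from the diameter, here below the top edge, so the centroid depth is h_c = 6.85 + 0.280113 = 7.13011 m.
A = πr²/2 = π × 0.66²/2 = 0.684239 m².
Resultant F = γ·h_c·A = 10.05525 × 7.13011 × 0.684239 = 49.0565 kN.

F ≈ 49.06 kN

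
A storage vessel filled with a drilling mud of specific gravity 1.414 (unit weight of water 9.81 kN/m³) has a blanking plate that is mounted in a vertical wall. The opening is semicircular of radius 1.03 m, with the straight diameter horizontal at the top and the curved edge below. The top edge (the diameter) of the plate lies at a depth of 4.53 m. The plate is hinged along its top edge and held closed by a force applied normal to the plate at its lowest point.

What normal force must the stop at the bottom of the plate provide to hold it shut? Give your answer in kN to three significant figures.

P ≈ 50.4 kN

γ = 1.414 × 9.81 = 13.87134 kN/m³.
The centroid of a semicircle lies 4r/(3π) = 0.437146 m from the diameter, here below the top edge, so the centroid depth is h_c = 4.53 + 0.437146 = 4.96715 m.
A = πr²/2 = π × 1.03²/2 = 1.66646 m².
Resultant F = γ·h_c·A = 13.87134 × 4.96715 × 1.66646 = 114.821 kN.
I_c = (π/8 − 8/(9π))·r⁴ = 0.109757 × 1.03⁴ = 0.123532 m⁴.
Centre of pressure: y_p = y_c + I_c/(y_c·A) = 4.96715 + 0.123532/(4.96715 × 1.66646) = 4.96715 + 0.0149237 = 4.98207 m along the plane.
The resultant acts 0.437146 + 0.0149237 = 0.45207 m (along the plate) below the hinge at the top edge, so the moment about the hinge is M = F × 0.45207 = 114.821 × 0.45207 = 51.9071 kN·m.
A normal force at the bottom, 1.03 m from the hinge, must supply this moment: P = 51.9071/1.03 = 50.3952 kN.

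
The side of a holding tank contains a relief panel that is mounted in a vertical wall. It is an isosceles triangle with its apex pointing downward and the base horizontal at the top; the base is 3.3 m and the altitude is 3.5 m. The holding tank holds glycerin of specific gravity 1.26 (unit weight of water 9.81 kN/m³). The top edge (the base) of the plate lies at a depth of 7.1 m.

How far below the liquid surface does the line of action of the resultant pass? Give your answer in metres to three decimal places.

h_p = 8.349 m

γ = 1.26 × 9.81 = 12.3606 kN/m³.
With the apex down, the centroid sits h/3 = 3.5/3 = 1.16667 m below the base (the top edge), so the centroid depth is h_c = 7.1 + 1.16667 = 8.26667 m.
A = ½ × 3.3 × 3.5 = 5.775 m².
Resultant F = γ·h_c·A = 12.3606 × 8.26667 × 5.775 = 590.095 kN.
I_c = b·h³/36 = 3.3 × 3.5³/36 = 3.93021 m⁴.
Centre of pressure: y_p = y_c + I_c/(y_c·A) = 8.26667 + 3.93021/(8.26667 × 5.775) = 8.26667 + 0.0823253 = 8.349 m along the plane.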